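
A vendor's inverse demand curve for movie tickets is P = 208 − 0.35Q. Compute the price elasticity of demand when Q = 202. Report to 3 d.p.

At Q = 202, P = 208 − 0.35(202) = 137.30.
dP/dQ = −0.35, so dQ/dP = 1/(−0.35) = -2.857.
ε = (dQ/dP)(P/Q) = (-2.857)(137.30/202).

-1.942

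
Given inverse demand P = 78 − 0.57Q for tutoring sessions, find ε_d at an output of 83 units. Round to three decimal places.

-0.649

At Q = 83, P = 78 − 0.57(83) = 30.69.
dP/dQ = −0.57, so dQ/dP = 1/(−0.57) = -1.754.
ε = (dQ/dP)(P/Q) = (-1.754)(30.69/83).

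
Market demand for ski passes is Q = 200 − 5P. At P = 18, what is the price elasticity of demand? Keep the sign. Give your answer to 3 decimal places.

At P = 18, Q = 110.
dQ/dP = −5.
ε = (dQ/dP)(P/Q) = (-5)(18/110).
|ε| < 1, so demand is inelastic at this price.

-0.818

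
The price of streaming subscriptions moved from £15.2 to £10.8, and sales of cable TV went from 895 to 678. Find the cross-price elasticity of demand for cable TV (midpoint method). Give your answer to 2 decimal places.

ΔQ_x = 678 − 895 = -217; ΔP_y = 10.8 − 15.2 = -4.4.
Midpoints: P̄_y = 13.00, Q̄_x = 786.5.
ε_xy = (ΔQ_x/ΔP_y)(P̄_y/Q̄_x) = (-217/-4.4)(13.00/786.5).

0.82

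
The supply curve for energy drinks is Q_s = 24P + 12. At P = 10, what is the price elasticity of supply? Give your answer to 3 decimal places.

0.952

At P = 10, Q_s = 252.
dQ_s/dP = 24.
ε_s = (dQ_s/dP)(P/Q_s) = (24)(10/252).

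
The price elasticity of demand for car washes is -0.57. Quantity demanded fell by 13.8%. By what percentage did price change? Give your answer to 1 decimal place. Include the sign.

24.2%

%ΔP ≈ %ΔQ / ε = (-13.8%)/(-0.57) = 24.21%.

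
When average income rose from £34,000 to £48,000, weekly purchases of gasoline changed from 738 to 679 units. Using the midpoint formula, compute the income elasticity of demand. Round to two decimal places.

-0.24

ΔQ = -59, ΔI = 14000. Midpoints: Ī = 41,000, Q̄ = 708.5.
ε_I = (ΔQ/ΔI)(Ī/Q̄) = (-59/14000)(41000/708.5).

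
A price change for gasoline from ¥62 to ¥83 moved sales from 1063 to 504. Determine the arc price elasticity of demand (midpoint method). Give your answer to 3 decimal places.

ΔQ = 504 − 1063 = -559; ΔP = 83 − 62 = 21.
Midpoints: P̄ = 72.50, Q̄ = 783.5.
ε = (ΔQ/ΔP)(P̄/Q̄) = (-559/21)(72.50/783.5).

-2.463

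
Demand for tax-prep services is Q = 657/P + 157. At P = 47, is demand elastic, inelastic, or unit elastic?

inelastic

Q = 170.979, dQ/dP = -0.297.
ε = (dQ/dP)(P/Q) ≈ -0.082.
|ε| = 0.08 < 1.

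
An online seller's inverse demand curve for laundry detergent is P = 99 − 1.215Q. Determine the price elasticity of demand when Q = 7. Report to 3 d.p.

-10.640

At Q = 7, P = 99 − 1.215(7) = 90.50.
dP/dQ = −1.215, so dQ/dP = 1/(−1.215) = -0.823.
ε = (dQ/dP)(P/Q) = (-0.823)(90.50/7).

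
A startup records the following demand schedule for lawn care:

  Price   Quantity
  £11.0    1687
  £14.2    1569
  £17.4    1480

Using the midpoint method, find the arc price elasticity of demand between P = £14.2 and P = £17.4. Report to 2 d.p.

-0.29

At P = 14.2, Q = 1569; at P = 17.4, Q = 1480.
ΔQ = -89, ΔP = 3.2. Midpoints: P̄ = 15.80, Q̄ = 1524.5.
ε = (ΔQ/ΔP)(P̄/Q̄) = (-89/3.2)(15.80/1524.5).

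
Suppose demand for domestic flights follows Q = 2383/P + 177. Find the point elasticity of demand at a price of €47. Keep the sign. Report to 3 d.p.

At P = 47, Q = 227.702.
dQ/dP = −2383/P² = -1.079.
ε = (dQ/dP)(P/Q) = (-1.079)(47/227.702).
|ε| < 1, so demand is inelastic at this price.

-0.223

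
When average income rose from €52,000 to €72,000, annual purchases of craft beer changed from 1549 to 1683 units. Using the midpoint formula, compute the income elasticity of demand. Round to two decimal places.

ΔQ = 134, ΔI = 20000. Midpoints: Ī = 62,000, Q̄ = 1616.0.
ε_I = (ΔQ/ΔI)(Ī/Q̄) = (134/20000)(62000/1616.0).

0.26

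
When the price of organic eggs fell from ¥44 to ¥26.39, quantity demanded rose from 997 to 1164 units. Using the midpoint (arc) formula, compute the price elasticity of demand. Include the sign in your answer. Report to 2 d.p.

-0.31

ΔQ = 1164 − 997 = 167; ΔP = 26.39 − 44 = -17.61.
Midpoints: P̄ = 35.20, Q̄ = 1080.5.
ε = (ΔQ/ΔP)(P̄/Q̄) = (167/-17.61)(35.20/1080.5).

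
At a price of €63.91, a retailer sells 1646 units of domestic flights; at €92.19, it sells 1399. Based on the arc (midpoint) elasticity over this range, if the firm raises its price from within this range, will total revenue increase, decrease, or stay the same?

increase

Arc ε = (-247/28.28)(78.05/1522.5) ≈ -0.448.
|ε| = 0.45 < 1, so demand is inelastic. A price rise therefore raises total revenue.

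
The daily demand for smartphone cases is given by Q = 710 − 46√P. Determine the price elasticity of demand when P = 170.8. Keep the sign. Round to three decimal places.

At P = 170.8, Q = 108.824.
dQ/dP = −46/(2√P) = -1.760.
ε = (dQ/dP)(P/Q) = (-1.760)(170.8/108.824).
|ε| > 1, so demand is elastic at this price.

-2.762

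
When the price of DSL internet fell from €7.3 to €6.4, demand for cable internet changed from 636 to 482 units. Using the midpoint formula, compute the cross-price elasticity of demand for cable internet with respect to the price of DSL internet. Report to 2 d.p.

ΔQ_x = 482 − 636 = -154; ΔP_y = 6.4 − 7.3 = -0.9.
Midpoints: P̄_y = 6.85, Q̄_x = 559.0.
ε_xy = (ΔQ_x/ΔP_y)(P̄_y/Q̄_x) = (-154/-0.9)(6.85/559.0).

2.10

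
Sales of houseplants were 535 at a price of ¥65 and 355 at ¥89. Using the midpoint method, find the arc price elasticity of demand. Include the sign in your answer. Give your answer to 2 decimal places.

ΔQ = 355 − 535 = -180; ΔP = 89 − 65 = 24.
Midpoints: P̄ = 77.00, Q̄ = 445.0.
ε = (ΔQ/ΔP)(P̄/Q̄) = (-180/24)(77.00/445.0).

-1.30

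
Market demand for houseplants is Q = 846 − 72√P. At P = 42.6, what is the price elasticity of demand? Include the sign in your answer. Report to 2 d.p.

At P = 42.6, Q = 376.066.
dQ/dP = −72/(2√P) = -5.516.
ε = (dQ/dP)(P/Q) = (-5.516)(42.6/376.066).
|ε| < 1, so demand is inelastic at this price.

-0.62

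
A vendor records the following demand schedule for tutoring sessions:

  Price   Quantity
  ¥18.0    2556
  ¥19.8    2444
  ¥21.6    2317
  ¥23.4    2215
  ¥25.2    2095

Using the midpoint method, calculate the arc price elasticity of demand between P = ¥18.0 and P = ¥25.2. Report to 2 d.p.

At P = 18.0, Q = 2556; at P = 25.2, Q = 2095.
ΔQ = -461, ΔP = 7.2. Midpoints: P̄ = 21.60, Q̄ = 2325.5.
ε = (ΔQ/ΔP)(P̄/Q̄) = (-461/7.2)(21.60/2325.5).

-0.59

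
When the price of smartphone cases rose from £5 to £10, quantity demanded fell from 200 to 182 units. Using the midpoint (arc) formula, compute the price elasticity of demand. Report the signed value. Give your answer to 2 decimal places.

ΔQ = 182 − 200 = -18; ΔP = 10 − 5 = 5.
Midpoints: P̄ = 7.50, Q̄ = 191.0.
ε = (ΔQ/ΔP)(P̄/Q̄) = (-18/5)(7.50/191.0).

-0.14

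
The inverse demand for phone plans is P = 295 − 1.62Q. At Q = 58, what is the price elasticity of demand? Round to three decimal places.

-2.140

At Q = 58, P = 295 − 1.62(58) = 201.04.
dP/dQ = −1.62, so dQ/dP = 1/(−1.62) = -0.617.
ε = (dQ/dP)(P/Q) = (-0.617)(201.04/58).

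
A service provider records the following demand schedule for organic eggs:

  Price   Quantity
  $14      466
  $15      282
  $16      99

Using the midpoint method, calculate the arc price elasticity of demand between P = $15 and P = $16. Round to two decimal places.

-14.89

At P = 15, Q = 282; at P = 16, Q = 99.
ΔQ = -183, ΔP = 1. Midpoints: P̄ = 15.50, Q̄ = 190.5.
ε = (ΔQ/ΔP)(P̄/Q̄) = (-183/1)(15.50/190.5).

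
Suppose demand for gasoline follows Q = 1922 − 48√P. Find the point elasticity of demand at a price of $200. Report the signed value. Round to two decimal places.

-0.27

At P = 200, Q = 1243.177.
dQ/dP = −48/(2√P) = -1.697.
ε = (dQ/dP)(P/Q) = (-1.697)(200/1243.177).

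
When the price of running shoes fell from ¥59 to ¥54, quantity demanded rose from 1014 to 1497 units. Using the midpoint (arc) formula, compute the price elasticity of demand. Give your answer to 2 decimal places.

ΔQ = 1497 − 1014 = 483; ΔP = 54 − 59 = -5.
Midpoints: P̄ = 56.50, Q̄ = 1255.5.
ε = (ΔQ/ΔP)(P̄/Q̄) = (483/-5)(56.50/1255.5).

-4.35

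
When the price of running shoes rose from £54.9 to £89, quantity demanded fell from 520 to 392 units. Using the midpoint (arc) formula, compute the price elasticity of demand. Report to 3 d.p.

-0.592

ΔQ = 392 − 520 = -128; ΔP = 89 − 54.9 = 34.1.
Midpoints: P̄ = 71.95, Q̄ = 456.0.
ε = (ΔQ/ΔP)(P̄/Q̄) = (-128/34.1)(71.95/456.0).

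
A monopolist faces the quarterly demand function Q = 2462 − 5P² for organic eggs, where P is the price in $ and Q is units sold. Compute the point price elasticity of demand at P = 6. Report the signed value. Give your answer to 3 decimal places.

-0.158

At P = 6, Q = 2282.
dQ/dP = −10P = -60.
ε = (dQ/dP)(P/Q) = (-60)(6/2282).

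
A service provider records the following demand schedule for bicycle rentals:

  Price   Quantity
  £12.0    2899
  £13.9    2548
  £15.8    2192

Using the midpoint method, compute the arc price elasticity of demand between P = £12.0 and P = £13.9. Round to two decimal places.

-0.88

At P = 12.0, Q = 2899; at P = 13.9, Q = 2548.
ΔQ = -351, ΔP = 1.9. Midpoints: P̄ = 12.95, Q̄ = 2723.5.
ε = (ΔQ/ΔP)(P̄/Q̄) = (-351/1.9)(12.95/2723.5).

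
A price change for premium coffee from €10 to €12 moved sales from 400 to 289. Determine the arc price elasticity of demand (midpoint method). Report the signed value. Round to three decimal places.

ΔQ = 289 − 400 = -111; ΔP = 12 − 10 = 2.
Midpoints: P̄ = 11.00, Q̄ = 344.5.
ε = (ΔQ/ΔP)(P̄/Q̄) = (-111/2)(11.00/344.5).

-1.772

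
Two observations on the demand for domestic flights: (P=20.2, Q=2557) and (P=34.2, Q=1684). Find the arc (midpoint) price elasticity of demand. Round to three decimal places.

ΔQ = 1684 − 2557 = -873; ΔP = 34.2 − 20.2 = 14.0.
Midpoints: P̄ = 27.20, Q̄ = 2120.5.
ε = (ΔQ/ΔP)(P̄/Q̄) = (-873/14.0)(27.20/2120.5).

-0.800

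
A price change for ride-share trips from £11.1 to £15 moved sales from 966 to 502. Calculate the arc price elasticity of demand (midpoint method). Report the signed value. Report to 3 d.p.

-2.115

ΔQ = 502 − 966 = -464; ΔP = 15 − 11.1 = 3.9.
Midpoints: P̄ = 13.05, Q̄ = 734.0.
ε = (ΔQ/ΔP)(P̄/Q̄) = (-464/3.9)(13.05/734.0).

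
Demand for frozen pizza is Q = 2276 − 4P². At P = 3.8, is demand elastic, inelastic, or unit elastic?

Q = 2218.240, dQ/dP = -30.400.
ε = (dQ/dP)(P/Q) ≈ -0.052.
|ε| = 0.05 < 1.

inelastic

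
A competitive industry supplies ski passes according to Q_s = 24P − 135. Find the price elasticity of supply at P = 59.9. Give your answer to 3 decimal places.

1.104

At P = 59.9, Q_s = 1302.60.
dQ_s/dP = 24.
ε_s = (dQ_s/dP)(P/Q_s) = (24)(59.9/1302.60).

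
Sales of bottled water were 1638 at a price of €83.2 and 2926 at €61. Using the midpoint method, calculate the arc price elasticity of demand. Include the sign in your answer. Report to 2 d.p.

ΔQ = 2926 − 1638 = 1288; ΔP = 61 − 83.2 = -22.2.
Midpoints: P̄ = 72.10, Q̄ = 2282.0.
ε = (ΔQ/ΔP)(P̄/Q̄) = (1288/-22.2)(72.10/2282.0).

-1.83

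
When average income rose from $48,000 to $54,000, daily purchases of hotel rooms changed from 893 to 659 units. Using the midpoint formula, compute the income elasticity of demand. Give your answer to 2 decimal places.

ΔQ = -234, ΔI = 6000. Midpoints: Ī = 51,000, Q̄ = 776.0.
ε_I = (ΔQ/ΔI)(Ī/Q̄) = (-234/6000)(51000/776.0).
ε_I < 0, so the good is inferior.

-2.56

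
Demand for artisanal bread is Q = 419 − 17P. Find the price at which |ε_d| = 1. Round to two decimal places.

For linear demand Q = a − bP, ε = −bP/(a − bP). |ε| = 1 when bP = a − bP, i.e. P = a/(2b).
P = 419/(2·17) = 419/34 = 12.3235.

12.32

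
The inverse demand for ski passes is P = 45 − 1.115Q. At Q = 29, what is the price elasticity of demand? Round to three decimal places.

At Q = 29, P = 45 − 1.115(29) = 12.66.
dP/dQ = −1.115, so dQ/dP = 1/(−1.115) = -0.897.
ε = (dQ/dP)(P/Q) = (-0.897)(12.66/29).

-0.392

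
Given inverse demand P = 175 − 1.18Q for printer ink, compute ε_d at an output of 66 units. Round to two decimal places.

At Q = 66, P = 175 − 1.18(66) = 97.12.
dP/dQ = −1.18, so dQ/dP = 1/(−1.18) = -0.847.
ε = (dQ/dP)(P/Q) = (-0.847)(97.12/66).

-1.25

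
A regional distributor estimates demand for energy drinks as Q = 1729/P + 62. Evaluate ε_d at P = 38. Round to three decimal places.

-0.423

At P = 38, Q = 107.500.
dQ/dP = −1729/P² = -1.197.
ε = (dQ/dP)(P/Q) = (-1.197)(38/107.500).
|ε| < 1, so demand is inelastic at this price.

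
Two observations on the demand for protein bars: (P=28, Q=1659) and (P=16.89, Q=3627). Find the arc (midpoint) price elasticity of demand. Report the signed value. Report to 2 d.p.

-1.50

ΔQ = 3627 − 1659 = 1968; ΔP = 16.89 − 28 = -11.11.
Midpoints: P̄ = 22.45, Q̄ = 2643.0.
ε = (ΔQ/ΔP)(P̄/Q̄) = (1968/-11.11)(22.45/2643.0).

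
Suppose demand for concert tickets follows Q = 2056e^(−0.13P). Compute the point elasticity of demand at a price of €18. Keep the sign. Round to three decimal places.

-2.340

At P = 18, Q = 198.050.
dQ/dP = −0.13·2056e^(−0.13P) = −0.13Q = -25.746.
ε = (dQ/dP)(P/Q) = (-25.746)(18/198.050).
|ε| > 1, so demand is elastic at this price.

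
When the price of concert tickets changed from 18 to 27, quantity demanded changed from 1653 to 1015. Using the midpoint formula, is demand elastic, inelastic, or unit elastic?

elastic

Arc ε ≈ -1.196.
|ε| = 1.20 > 1.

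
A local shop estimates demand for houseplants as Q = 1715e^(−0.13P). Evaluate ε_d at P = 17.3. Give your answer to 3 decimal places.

At P = 17.3, Q = 180.941.
dQ/dP = −0.13·1715e^(−0.13P) = −0.13Q = -23.522.
ε = (dQ/dP)(P/Q) = (-23.522)(17.3/180.941).

-2.249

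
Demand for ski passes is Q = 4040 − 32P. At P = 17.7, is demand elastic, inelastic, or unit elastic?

Q = 3473.600, dQ/dP = -32.
ε = (dQ/dP)(P/Q) ≈ -0.163.
|ε| = 0.16 < 1.

inelastic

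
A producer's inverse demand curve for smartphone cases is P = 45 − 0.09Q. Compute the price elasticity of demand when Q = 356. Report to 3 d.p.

-0.404

At Q = 356, P = 45 − 0.09(356) = 12.96.
dP/dQ = −0.09, so dQ/dP = 1/(−0.09) = -11.111.
ε = (dQ/dP)(P/Q) = (-11.111)(12.96/356).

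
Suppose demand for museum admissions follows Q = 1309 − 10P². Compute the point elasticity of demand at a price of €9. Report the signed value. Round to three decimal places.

-3.246

At P = 9, Q = 499.
dQ/dP = −20P = -180.
ε = (dQ/dP)(P/Q) = (-180)(9/499).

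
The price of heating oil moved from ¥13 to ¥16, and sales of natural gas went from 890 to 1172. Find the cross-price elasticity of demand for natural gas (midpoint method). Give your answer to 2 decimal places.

1.32

ΔQ_x = 1172 − 890 = 282; ΔP_y = 16 − 13 = 3.
Midpoints: P̄_y = 14.50, Q̄_x = 1031.0.
ε_xy = (ΔQ_x/ΔP_y)(P̄_y/Q̄_x) = (282/3)(14.50/1031.0).
ε_xy > 0, so the goods are substitutes.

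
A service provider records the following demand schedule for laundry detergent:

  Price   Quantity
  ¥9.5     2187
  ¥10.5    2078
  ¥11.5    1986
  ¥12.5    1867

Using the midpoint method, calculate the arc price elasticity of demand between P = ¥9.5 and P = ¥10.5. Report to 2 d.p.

-0.51

At P = 9.5, Q = 2187; at P = 10.5, Q = 2078.
ΔQ = -109, ΔP = 1.0. Midpoints: P̄ = 10.00, Q̄ = 2132.5.
ε = (ΔQ/ΔP)(P̄/Q̄) = (-109/1.0)(10.00/2132.5).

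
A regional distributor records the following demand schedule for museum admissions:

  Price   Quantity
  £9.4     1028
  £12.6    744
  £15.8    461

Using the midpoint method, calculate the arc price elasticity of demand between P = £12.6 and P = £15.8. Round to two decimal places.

At P = 12.6, Q = 744; at P = 15.8, Q = 461.
ΔQ = -283, ΔP = 3.2. Midpoints: P̄ = 14.20, Q̄ = 602.5.
ε = (ΔQ/ΔP)(P̄/Q̄) = (-283/3.2)(14.20/602.5).

-2.08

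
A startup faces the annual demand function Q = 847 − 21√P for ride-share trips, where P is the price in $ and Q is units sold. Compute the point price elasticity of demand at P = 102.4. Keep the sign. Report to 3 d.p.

-0.167

At P = 102.4, Q = 634.495.
dQ/dP = −21/(2√P) = -1.038.
ε = (dQ/dP)(P/Q) = (-1.038)(102.4/634.495).
|ε| < 1, so demand is inelastic at this price.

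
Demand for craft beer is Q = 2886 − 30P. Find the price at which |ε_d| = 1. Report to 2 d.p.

48.10

For linear demand Q = a − bP, ε = −bP/(a − bP). |ε| = 1 when bP = a − bP, i.e. P = a/(2b).
P = 2886/(2·30) = 2886/60 = 48.1000.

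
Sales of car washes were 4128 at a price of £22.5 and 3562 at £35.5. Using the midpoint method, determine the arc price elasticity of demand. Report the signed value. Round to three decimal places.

-0.328

ΔQ = 3562 − 4128 = -566; ΔP = 35.5 − 22.5 = 13.
Midpoints: P̄ = 29.00, Q̄ = 3845.0.
ε = (ΔQ/ΔP)(P̄/Q̄) = (-566/13)(29.00/3845.0).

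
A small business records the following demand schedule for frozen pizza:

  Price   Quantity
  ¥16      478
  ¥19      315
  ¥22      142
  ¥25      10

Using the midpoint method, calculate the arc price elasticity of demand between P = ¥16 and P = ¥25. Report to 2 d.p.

-4.37

At P = 16, Q = 478; at P = 25, Q = 10.
ΔQ = -468, ΔP = 9. Midpoints: P̄ = 20.50, Q̄ = 244.0.
ε = (ΔQ/ΔP)(P̄/Q̄) = (-468/9)(20.50/244.0).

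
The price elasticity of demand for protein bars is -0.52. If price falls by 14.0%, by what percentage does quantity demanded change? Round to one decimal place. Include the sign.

7.3%

%ΔQ ≈ ε × %ΔP = (-0.52)(-14.0%) = 7.28%.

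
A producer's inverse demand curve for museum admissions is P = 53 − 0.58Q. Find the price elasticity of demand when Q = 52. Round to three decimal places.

At Q = 52, P = 53 − 0.58(52) = 22.84.
dP/dQ = −0.58, so dQ/dP = 1/(−0.58) = -1.724.
ε = (dQ/dP)(P/Q) = (-1.724)(22.84/52).

-0.757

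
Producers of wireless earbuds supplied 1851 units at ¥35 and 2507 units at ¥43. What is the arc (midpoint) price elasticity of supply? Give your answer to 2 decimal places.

ΔQ = 2507 − 1851 = 656; ΔP = 43 − 35 = 8.
Midpoints: P̄ = 39.00, Q̄ = 2179.0.
ε_s = (ΔQ/ΔP)(P̄/Q̄) = (656/8)(39.00/2179.0).

1.47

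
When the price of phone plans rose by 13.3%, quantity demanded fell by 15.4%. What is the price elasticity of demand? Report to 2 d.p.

ε = %ΔQ / %ΔP = (-15.4)/(13.3) = -1.158.

-1.16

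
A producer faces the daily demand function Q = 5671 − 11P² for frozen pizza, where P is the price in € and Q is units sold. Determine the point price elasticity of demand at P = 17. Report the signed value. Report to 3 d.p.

-2.551

At P = 17, Q = 2492.
dQ/dP = −22P = -374.
ε = (dQ/dP)(P/Q) = (-374)(17/2492).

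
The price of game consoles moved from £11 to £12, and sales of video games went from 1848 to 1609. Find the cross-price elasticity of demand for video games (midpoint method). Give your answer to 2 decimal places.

ΔQ_x = 1609 − 1848 = -239; ΔP_y = 12 − 11 = 1.
Midpoints: P̄_y = 11.50, Q̄_x = 1728.5.
ε_xy = (ΔQ_x/ΔP_y)(P̄_y/Q̄_x) = (-239/1)(11.50/1728.5).
ε_xy < 0, so the goods are complements.

-1.59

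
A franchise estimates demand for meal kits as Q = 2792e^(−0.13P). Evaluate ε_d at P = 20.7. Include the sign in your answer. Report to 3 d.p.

At P = 20.7, Q = 189.334.
dQ/dP = −0.13·2792e^(−0.13P) = −0.13Q = -24.613.
ε = (dQ/dP)(P/Q) = (-24.613)(20.7/189.334).
|ε| > 1, so demand is elastic at this price.

-2.691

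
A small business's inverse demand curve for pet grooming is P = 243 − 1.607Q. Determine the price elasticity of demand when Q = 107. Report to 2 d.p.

At Q = 107, P = 243 − 1.607(107) = 71.05.
dP/dQ = −1.607, so dQ/dP = 1/(−1.607) = -0.622.
ε = (dQ/dP)(P/Q) = (-0.622)(71.05/107).

-0.41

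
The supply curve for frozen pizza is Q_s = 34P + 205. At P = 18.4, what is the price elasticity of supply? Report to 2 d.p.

0.75

At P = 18.4, Q_s = 830.60.
dQ_s/dP = 34.
ε_s = (dQ_s/dP)(P/Q_s) = (34)(18.4/830.60).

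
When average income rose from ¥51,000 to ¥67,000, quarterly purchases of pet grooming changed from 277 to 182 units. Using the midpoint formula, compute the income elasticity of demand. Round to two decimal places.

-1.53

ΔQ = -95, ΔI = 16000. Midpoints: Ī = 59,000, Q̄ = 229.5.
ε_I = (ΔQ/ΔI)(Ī/Q̄) = (-95/16000)(59000/229.5).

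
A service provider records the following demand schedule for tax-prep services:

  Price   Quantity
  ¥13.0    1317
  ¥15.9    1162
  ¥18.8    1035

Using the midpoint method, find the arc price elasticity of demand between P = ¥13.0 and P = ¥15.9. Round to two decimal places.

At P = 13.0, Q = 1317; at P = 15.9, Q = 1162.
ΔQ = -155, ΔP = 2.9. Midpoints: P̄ = 14.45, Q̄ = 1239.5.
ε = (ΔQ/ΔP)(P̄/Q̄) = (-155/2.9)(14.45/1239.5).

-0.62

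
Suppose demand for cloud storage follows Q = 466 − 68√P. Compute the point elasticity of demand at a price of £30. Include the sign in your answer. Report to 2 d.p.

At P = 30, Q = 93.549.
dQ/dP = −68/(2√P) = -6.208.
ε = (dQ/dP)(P/Q) = (-6.208)(30/93.549).
|ε| > 1, so demand is elastic at this price.

-1.99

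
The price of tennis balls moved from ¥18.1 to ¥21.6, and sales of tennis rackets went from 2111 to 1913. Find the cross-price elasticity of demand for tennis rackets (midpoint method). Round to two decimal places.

ΔQ_x = 1913 − 2111 = -198; ΔP_y = 21.6 − 18.1 = 3.5.
Midpoints: P̄_y = 19.85, Q̄_x = 2012.0.
ε_xy = (ΔQ_x/ΔP_y)(P̄_y/Q̄_x) = (-198/3.5)(19.85/2012.0).

-0.56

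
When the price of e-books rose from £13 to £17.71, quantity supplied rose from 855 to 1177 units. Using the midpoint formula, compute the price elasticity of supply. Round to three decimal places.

1.033

ΔQ = 1177 − 855 = 322; ΔP = 17.71 − 13 = 4.71.
Midpoints: P̄ = 15.36, Q̄ = 1016.0.
ε_s = (ΔQ/ΔP)(P̄/Q̄) = (322/4.71)(15.36/1016.0).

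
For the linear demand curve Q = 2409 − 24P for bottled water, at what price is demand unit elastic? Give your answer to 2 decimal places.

For linear demand Q = a − bP, ε = −bP/(a − bP). |ε| = 1 when bP = a − bP, i.e. P = a/(2b).
P = 2409/(2·24) = 2409/48 = 50.1875.

50.19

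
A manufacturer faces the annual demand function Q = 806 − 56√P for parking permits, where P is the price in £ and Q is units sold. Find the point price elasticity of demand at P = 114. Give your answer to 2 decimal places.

-1.44

At P = 114, Q = 208.084.
dQ/dP = −56/(2√P) = -2.622.
ε = (dQ/dP)(P/Q) = (-2.622)(114/208.084).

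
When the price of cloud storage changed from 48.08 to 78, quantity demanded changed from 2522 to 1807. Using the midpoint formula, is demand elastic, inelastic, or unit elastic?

Arc ε ≈ -0.696.
|ε| = 0.70 < 1.

inelastic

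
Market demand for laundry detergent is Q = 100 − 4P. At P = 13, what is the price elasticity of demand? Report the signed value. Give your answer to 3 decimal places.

At P = 13, Q = 48.
dQ/dP = −4.
ε = (dQ/dP)(P/Q) = (-4)(13/48).
|ε| > 1, so demand is elastic at this price.

-1.083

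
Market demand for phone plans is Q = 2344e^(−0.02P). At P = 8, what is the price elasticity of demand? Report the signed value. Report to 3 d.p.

-0.160

At P = 8, Q = 1997.425.
dQ/dP = −0.02·2344e^(−0.02P) = −0.02Q = -39.949.
ε = (dQ/dP)(P/Q) = (-39.949)(8/1997.425).
|ε| < 1, so demand is inelastic at this price.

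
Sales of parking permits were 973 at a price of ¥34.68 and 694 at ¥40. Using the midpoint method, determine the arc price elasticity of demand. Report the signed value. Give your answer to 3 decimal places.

ΔQ = 694 − 973 = -279; ΔP = 40 − 34.68 = 5.32.
Midpoints: P̄ = 37.34, Q̄ = 833.5.
ε = (ΔQ/ΔP)(P̄/Q̄) = (-279/5.32)(37.34/833.5).

-2.349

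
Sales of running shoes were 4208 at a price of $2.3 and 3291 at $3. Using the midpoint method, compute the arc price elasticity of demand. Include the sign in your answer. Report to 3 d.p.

-0.926

ΔQ = 3291 − 4208 = -917; ΔP = 3 − 2.3 = 0.7.
Midpoints: P̄ = 2.65, Q̄ = 3749.5.
ε = (ΔQ/ΔP)(P̄/Q̄) = (-917/0.7)(2.65/3749.5).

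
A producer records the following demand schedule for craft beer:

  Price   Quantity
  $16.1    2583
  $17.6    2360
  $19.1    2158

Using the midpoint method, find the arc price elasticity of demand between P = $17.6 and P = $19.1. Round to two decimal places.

At P = 17.6, Q = 2360; at P = 19.1, Q = 2158.
ΔQ = -202, ΔP = 1.5. Midpoints: P̄ = 18.35, Q̄ = 2259.0.
ε = (ΔQ/ΔP)(P̄/Q̄) = (-202/1.5)(18.35/2259.0).

-1.09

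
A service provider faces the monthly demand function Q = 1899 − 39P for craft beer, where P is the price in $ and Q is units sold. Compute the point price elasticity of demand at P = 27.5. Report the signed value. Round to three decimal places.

At P = 27.5, Q = 826.500.
dQ/dP = −39.
ε = (dQ/dP)(P/Q) = (-39)(27.5/826.500).
|ε| > 1, so demand is elastic at this price.

-1.298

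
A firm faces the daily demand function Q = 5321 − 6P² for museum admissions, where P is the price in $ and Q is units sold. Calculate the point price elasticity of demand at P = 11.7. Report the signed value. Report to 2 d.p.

At P = 11.7, Q = 4499.660.
dQ/dP = −12P = -140.400.
ε = (dQ/dP)(P/Q) = (-140.400)(11.7/4499.660).
|ε| < 1, so demand is inelastic at this price.

-0.37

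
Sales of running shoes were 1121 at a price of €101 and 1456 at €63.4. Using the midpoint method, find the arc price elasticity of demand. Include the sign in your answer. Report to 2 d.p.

-0.57

ΔQ = 1456 − 1121 = 335; ΔP = 63.4 − 101 = -37.6.
Midpoints: P̄ = 82.20, Q̄ = 1288.5.
ε = (ΔQ/ΔP)(P̄/Q̄) = (335/-37.6)(82.20/1288.5).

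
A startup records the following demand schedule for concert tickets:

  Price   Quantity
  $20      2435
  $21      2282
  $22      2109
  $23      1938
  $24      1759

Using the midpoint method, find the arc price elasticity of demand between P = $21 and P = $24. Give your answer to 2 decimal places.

At P = 21, Q = 2282; at P = 24, Q = 1759.
ΔQ = -523, ΔP = 3. Midpoints: P̄ = 22.50, Q̄ = 2020.5.
ε = (ΔQ/ΔP)(P̄/Q̄) = (-523/3)(22.50/2020.5).

-1.94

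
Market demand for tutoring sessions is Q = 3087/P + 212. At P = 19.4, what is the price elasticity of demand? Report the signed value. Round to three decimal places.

At P = 19.4, Q = 371.124.
dQ/dP = −3087/P² = -8.202.
ε = (dQ/dP)(P/Q) = (-8.202)(19.4/371.124).

-0.429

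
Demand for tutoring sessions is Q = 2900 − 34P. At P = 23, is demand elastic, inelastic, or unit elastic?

inelastic

Q = 2118, dQ/dP = -34.
ε = (dQ/dP)(P/Q) ≈ -0.369.
|ε| = 0.37 < 1.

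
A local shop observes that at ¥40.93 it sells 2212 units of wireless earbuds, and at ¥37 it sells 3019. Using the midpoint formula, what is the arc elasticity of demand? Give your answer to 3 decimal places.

-3.059

ΔQ = 3019 − 2212 = 807; ΔP = 37 − 40.93 = -3.93.
Midpoints: P̄ = 38.97, Q̄ = 2615.5.
ε = (ΔQ/ΔP)(P̄/Q̄) = (807/-3.93)(38.97/2615.5).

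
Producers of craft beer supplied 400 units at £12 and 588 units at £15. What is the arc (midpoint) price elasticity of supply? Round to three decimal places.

ΔQ = 588 − 400 = 188; ΔP = 15 − 12 = 3.
Midpoints: P̄ = 13.50, Q̄ = 494.0.
ε_s = (ΔQ/ΔP)(P̄/Q̄) = (188/3)(13.50/494.0).

1.713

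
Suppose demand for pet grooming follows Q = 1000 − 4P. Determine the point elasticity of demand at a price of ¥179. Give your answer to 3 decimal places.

At P = 179, Q = 284.
dQ/dP = −4.
ε = (dQ/dP)(P/Q) = (-4)(179/284).

-2.521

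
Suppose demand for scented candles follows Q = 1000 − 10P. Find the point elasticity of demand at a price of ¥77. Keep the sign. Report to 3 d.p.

At P = 77, Q = 230.
dQ/dP = −10.
ε = (dQ/dP)(P/Q) = (-10)(77/230).
|ε| > 1, so demand is elastic at this price.

-3.348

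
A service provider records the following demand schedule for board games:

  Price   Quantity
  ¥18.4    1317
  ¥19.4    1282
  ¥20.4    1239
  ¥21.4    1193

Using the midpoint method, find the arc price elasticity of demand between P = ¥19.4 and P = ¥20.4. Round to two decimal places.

-0.68

At P = 19.4, Q = 1282; at P = 20.4, Q = 1239.
ΔQ = -43, ΔP = 1.0. Midpoints: P̄ = 19.90, Q̄ = 1260.5.
ε = (ΔQ/ΔP)(P̄/Q̄) = (-43/1.0)(19.90/1260.5).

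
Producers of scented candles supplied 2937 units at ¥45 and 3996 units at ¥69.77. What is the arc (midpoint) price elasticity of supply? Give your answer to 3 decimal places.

ΔQ = 3996 − 2937 = 1059; ΔP = 69.77 − 45 = 24.77.
Midpoints: P̄ = 57.38, Q̄ = 3466.5.
ε_s = (ΔQ/ΔP)(P̄/Q̄) = (1059/24.77)(57.38/3466.5).

0.708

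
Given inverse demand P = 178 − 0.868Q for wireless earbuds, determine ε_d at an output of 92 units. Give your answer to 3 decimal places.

At Q = 92, P = 178 − 0.868(92) = 98.14.
dP/dQ = −0.868, so dQ/dP = 1/(−0.868) = -1.152.
ε = (dQ/dP)(P/Q) = (-1.152)(98.14/92).

-1.229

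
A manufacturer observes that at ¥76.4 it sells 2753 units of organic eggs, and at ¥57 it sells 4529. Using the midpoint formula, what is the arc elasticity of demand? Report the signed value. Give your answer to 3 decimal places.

-1.677

ΔQ = 4529 − 2753 = 1776; ΔP = 57 − 76.4 = -19.4.
Midpoints: P̄ = 66.70, Q̄ = 3641.0.
ε = (ΔQ/ΔP)(P̄/Q̄) = (1776/-19.4)(66.70/3641.0).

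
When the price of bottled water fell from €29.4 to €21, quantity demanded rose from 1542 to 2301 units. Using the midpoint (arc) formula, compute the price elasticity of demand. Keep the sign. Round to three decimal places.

-1.185

ΔQ = 2301 − 1542 = 759; ΔP = 21 − 29.4 = -8.4.
Midpoints: P̄ = 25.20, Q̄ = 1921.5.
ε = (ΔQ/ΔP)(P̄/Q̄) = (759/-8.4)(25.20/1921.5).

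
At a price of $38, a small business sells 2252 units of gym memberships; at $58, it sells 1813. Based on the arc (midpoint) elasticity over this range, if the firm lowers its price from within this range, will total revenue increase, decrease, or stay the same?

Arc ε = (-439/20)(48.00/2032.5) ≈ -0.518.
|ε| = 0.52 < 1, so demand is inelastic. A price cut therefore reduces total revenue.

decrease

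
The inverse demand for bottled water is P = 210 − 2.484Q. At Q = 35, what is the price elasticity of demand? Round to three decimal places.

-1.415

At Q = 35, P = 210 − 2.484(35) = 123.06.
dP/dQ = −2.484, so dQ/dP = 1/(−2.484) = -0.403.
ε = (dQ/dP)(P/Q) = (-0.403)(123.06/35).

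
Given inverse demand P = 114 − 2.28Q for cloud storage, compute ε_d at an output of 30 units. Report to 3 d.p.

-0.667

At Q = 30, P = 114 − 2.28(30) = 45.60.
dP/dQ = −2.28, so dQ/dP = 1/(−2.28) = -0.439.
ε = (dQ/dP)(P/Q) = (-0.439)(45.60/30).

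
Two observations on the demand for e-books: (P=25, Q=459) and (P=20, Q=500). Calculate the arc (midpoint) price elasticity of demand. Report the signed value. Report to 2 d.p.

-0.38

ΔQ = 500 − 459 = 41; ΔP = 20 − 25 = -5.
Midpoints: P̄ = 22.50, Q̄ = 479.5.
ε = (ΔQ/ΔP)(P̄/Q̄) = (41/-5)(22.50/479.5).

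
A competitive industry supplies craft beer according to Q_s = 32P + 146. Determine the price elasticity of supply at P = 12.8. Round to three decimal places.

0.737

At P = 12.8, Q_s = 555.60.
dQ_s/dP = 32.
ε_s = (dQ_s/dP)(P/Q_s) = (32)(12.8/555.60).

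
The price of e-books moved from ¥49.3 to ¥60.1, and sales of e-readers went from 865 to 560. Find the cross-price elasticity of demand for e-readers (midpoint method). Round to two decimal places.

-2.17

ΔQ_x = 560 − 865 = -305; ΔP_y = 60.1 − 49.3 = 10.8.
Midpoints: P̄_y = 54.70, Q̄_x = 712.5.
ε_xy = (ΔQ_x/ΔP_y)(P̄_y/Q̄_x) = (-305/10.8)(54.70/712.5).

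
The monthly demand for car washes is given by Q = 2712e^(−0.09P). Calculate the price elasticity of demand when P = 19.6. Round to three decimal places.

-1.764

At P = 19.6, Q = 464.723.
dQ/dP = −0.09·2712e^(−0.09P) = −0.09Q = -41.825.
ε = (dQ/dP)(P/Q) = (-41.825)(19.6/464.723).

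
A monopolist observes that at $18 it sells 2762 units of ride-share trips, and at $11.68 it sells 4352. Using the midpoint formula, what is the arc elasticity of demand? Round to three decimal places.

ΔQ = 4352 − 2762 = 1590; ΔP = 11.68 − 18 = -6.32.
Midpoints: P̄ = 14.84, Q̄ = 3557.0.
ε = (ΔQ/ΔP)(P̄/Q̄) = (1590/-6.32)(14.84/3557.0).

-1.050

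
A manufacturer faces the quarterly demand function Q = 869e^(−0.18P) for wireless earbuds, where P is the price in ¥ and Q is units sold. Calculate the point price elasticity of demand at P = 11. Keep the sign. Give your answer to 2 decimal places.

At P = 11, Q = 119.982.
dQ/dP = −0.18·869e^(−0.18P) = −0.18Q = -21.597.
ε = (dQ/dP)(P/Q) = (-21.597)(11/119.982).

-1.98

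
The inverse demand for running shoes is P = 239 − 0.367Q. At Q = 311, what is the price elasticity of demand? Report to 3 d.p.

At Q = 311, P = 239 − 0.367(311) = 124.86.
dP/dQ = −0.367, so dQ/dP = 1/(−0.367) = -2.725.
ε = (dQ/dP)(P/Q) = (-2.725)(124.86/311).

-1.094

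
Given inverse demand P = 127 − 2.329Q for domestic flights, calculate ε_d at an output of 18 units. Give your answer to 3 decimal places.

At Q = 18, P = 127 − 2.329(18) = 85.08.
dP/dQ = −2.329, so dQ/dP = 1/(−2.329) = -0.429.
ε = (dQ/dP)(P/Q) = (-0.429)(85.08/18).

-2.029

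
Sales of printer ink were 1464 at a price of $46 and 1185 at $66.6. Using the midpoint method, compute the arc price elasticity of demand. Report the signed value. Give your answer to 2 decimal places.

ΔQ = 1185 − 1464 = -279; ΔP = 66.6 − 46 = 20.6.
Midpoints: P̄ = 56.30, Q̄ = 1324.5.
ε = (ΔQ/ΔP)(P̄/Q̄) = (-279/20.6)(56.30/1324.5).

-0.58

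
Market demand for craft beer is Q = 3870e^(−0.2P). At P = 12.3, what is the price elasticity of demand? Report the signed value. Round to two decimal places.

At P = 12.3, Q = 330.633.
dQ/dP = −0.2·3870e^(−0.2P) = −0.2Q = -66.127.
ε = (dQ/dP)(P/Q) = (-66.127)(12.3/330.633).
|ε| > 1, so demand is elastic at this price.

-2.46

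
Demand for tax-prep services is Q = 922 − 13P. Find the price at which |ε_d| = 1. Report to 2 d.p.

35.46

For linear demand Q = a − bP, ε = −bP/(a − bP). |ε| = 1 when bP = a − bP, i.e. P = a/(2b).
P = 922/(2·13) = 922/26 = 35.4615.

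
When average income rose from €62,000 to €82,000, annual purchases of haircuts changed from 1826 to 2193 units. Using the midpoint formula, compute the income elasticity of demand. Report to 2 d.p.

ΔQ = 367, ΔI = 20000. Midpoints: Ī = 72,000, Q̄ = 2009.5.
ε_I = (ΔQ/ΔI)(Ī/Q̄) = (367/20000)(72000/2009.5).

0.66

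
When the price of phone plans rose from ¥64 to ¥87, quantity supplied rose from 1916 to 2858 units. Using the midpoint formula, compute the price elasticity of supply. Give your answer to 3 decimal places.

ΔQ = 2858 − 1916 = 942; ΔP = 87 − 64 = 23.
Midpoints: P̄ = 75.50, Q̄ = 2387.0.
ε_s = (ΔQ/ΔP)(P̄/Q̄) = (942/23)(75.50/2387.0).

1.295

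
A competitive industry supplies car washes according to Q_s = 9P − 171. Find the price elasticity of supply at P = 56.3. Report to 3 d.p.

1.509

At P = 56.3, Q_s = 335.70.
dQ_s/dP = 9.
ε_s = (dQ_s/dP)(P/Q_s) = (9)(56.3/335.70).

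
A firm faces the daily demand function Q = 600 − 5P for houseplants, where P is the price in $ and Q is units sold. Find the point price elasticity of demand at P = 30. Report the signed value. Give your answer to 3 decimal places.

-0.333

At P = 30, Q = 450.
dQ/dP = −5.
ε = (dQ/dP)(P/Q) = (-5)(30/450).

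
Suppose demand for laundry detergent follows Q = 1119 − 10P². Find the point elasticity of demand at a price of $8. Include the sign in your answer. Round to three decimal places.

-2.672

At P = 8, Q = 479.
dQ/dP = −20P = -160.
ε = (dQ/dP)(P/Q) = (-160)(8/479).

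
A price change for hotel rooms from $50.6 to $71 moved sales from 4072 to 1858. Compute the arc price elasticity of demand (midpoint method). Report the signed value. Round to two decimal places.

-2.23

ΔQ = 1858 − 4072 = -2214; ΔP = 71 − 50.6 = 20.4.
Midpoints: P̄ = 60.80, Q̄ = 2965.0.
ε = (ΔQ/ΔP)(P̄/Q̄) = (-2214/20.4)(60.80/2965.0).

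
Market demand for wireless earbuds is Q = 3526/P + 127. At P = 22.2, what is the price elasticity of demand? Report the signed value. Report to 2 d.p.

At P = 22.2, Q = 285.829.
dQ/dP = −3526/P² = -7.154.
ε = (dQ/dP)(P/Q) = (-7.154)(22.2/285.829).

-0.56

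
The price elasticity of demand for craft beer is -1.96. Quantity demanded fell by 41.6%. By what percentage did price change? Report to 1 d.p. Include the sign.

%ΔP ≈ %ΔQ / ε = (-41.6%)/(-1.96) = 21.22%.

21.2%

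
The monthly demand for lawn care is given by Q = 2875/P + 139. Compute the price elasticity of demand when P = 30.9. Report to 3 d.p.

At P = 30.9, Q = 232.042.
dQ/dP = −2875/P² = -3.011.
ε = (dQ/dP)(P/Q) = (-3.011)(30.9/232.042).

-0.401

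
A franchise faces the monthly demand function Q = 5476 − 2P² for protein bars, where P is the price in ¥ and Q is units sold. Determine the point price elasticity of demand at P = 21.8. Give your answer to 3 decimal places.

At P = 21.8, Q = 4525.520.
dQ/dP = −4P = -87.200.
ε = (dQ/dP)(P/Q) = (-87.200)(21.8/4525.520).

-0.420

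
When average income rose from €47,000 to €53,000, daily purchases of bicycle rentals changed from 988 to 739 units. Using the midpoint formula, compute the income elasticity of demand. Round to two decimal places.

ΔQ = -249, ΔI = 6000. Midpoints: Ī = 50,000, Q̄ = 863.5.
ε_I = (ΔQ/ΔI)(Ī/Q̄) = (-249/6000)(50000/863.5).
ε_I < 0, so the good is inferior.

-2.40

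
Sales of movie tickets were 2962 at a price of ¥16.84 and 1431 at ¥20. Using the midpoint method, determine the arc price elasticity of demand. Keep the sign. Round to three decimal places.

ΔQ = 1431 − 2962 = -1531; ΔP = 20 − 16.84 = 3.16.
Midpoints: P̄ = 18.42, Q̄ = 2196.5.
ε = (ΔQ/ΔP)(P̄/Q̄) = (-1531/3.16)(18.42/2196.5).

-4.063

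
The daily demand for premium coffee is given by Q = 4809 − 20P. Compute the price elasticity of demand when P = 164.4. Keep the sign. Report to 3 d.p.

At P = 164.4, Q = 1521.
dQ/dP = −20.
ε = (dQ/dP)(P/Q) = (-20)(164.4/1521).
|ε| > 1, so demand is elastic at this price.

-2.162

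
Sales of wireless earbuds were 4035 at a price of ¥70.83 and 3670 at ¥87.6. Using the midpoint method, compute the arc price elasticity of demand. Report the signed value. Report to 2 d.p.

ΔQ = 3670 − 4035 = -365; ΔP = 87.6 − 70.83 = 16.77.
Midpoints: P̄ = 79.22, Q̄ = 3852.5.
ε = (ΔQ/ΔP)(P̄/Q̄) = (-365/16.77)(79.22/3852.5).

-0.45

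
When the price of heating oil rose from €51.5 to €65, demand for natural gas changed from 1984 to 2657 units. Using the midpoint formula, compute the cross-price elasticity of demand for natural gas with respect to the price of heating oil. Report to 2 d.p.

ΔQ_x = 2657 − 1984 = 673; ΔP_y = 65 − 51.5 = 13.5.
Midpoints: P̄_y = 58.25, Q̄_x = 2320.5.
ε_xy = (ΔQ_x/ΔP_y)(P̄_y/Q̄_x) = (673/13.5)(58.25/2320.5).

1.25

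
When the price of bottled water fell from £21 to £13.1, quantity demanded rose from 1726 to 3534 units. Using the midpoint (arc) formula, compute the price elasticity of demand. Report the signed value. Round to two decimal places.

-1.48

ΔQ = 3534 − 1726 = 1808; ΔP = 13.1 − 21 = -7.9.
Midpoints: P̄ = 17.05, Q̄ = 2630.0.
ε = (ΔQ/ΔP)(P̄/Q̄) = (1808/-7.9)(17.05/2630.0).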